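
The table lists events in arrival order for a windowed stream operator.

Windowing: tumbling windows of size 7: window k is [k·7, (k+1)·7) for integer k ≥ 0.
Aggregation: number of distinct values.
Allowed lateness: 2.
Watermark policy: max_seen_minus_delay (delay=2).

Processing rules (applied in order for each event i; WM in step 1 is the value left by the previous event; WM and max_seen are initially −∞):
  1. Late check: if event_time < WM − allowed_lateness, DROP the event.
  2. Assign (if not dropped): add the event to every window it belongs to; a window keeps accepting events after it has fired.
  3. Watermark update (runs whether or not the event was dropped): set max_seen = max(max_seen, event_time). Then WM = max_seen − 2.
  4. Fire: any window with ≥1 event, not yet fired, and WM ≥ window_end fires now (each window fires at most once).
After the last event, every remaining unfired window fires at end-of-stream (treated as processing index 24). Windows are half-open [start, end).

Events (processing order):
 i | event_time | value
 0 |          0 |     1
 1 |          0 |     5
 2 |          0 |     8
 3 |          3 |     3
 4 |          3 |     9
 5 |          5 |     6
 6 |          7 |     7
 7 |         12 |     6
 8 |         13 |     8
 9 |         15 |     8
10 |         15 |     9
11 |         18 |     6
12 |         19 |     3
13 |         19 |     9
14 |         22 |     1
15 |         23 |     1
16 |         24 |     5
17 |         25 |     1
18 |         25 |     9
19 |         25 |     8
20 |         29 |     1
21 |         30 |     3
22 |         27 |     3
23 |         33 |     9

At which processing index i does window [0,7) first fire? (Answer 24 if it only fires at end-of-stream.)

i=0 t=0 v=1: → [0,7); WM=-2
i=1 t=0 v=5: → [0,7); WM=-2
i=2 t=0 v=8: → [0,7); WM=-2
i=3 t=3 v=3: → [0,7); WM=1
i=4 t=3 v=9: → [0,7); WM=1
i=5 t=5 v=6: → [0,7); WM=3
i=6 t=7 v=7: → [7,14); WM=5
i=7 t=12 v=6: → [7,14); WM=10; [0,7) fires=6
i=8 t=13 v=8: → [7,14); WM=11
i=9 t=15 v=8: → [14,21); WM=13
i=10 t=15 v=9: → [14,21); WM=13
i=11 t=18 v=6: → [14,21); WM=16; [7,14) fires=3
i=12 t=19 v=3: → [14,21); WM=17
i=13 t=19 v=9: → [14,21); WM=17
i=14 t=22 v=1: → [21,28); WM=20
i=15 t=23 v=1: → [21,28); WM=21; [14,21) fires=4
i=16 t=24 v=5: → [21,28); WM=22
i=17 t=25 v=1: → [21,28); WM=23
i=18 t=25 v=9: → [21,28); WM=23
i=19 t=25 v=8: → [21,28); WM=23
i=20 t=29 v=1: → [28,35); WM=27
i=21 t=30 v=3: → [28,35); WM=28; [21,28) fires=4
i=22 t=27 v=3: → [21,28); WM=28
i=23 t=33 v=9: → [28,35); WM=31

7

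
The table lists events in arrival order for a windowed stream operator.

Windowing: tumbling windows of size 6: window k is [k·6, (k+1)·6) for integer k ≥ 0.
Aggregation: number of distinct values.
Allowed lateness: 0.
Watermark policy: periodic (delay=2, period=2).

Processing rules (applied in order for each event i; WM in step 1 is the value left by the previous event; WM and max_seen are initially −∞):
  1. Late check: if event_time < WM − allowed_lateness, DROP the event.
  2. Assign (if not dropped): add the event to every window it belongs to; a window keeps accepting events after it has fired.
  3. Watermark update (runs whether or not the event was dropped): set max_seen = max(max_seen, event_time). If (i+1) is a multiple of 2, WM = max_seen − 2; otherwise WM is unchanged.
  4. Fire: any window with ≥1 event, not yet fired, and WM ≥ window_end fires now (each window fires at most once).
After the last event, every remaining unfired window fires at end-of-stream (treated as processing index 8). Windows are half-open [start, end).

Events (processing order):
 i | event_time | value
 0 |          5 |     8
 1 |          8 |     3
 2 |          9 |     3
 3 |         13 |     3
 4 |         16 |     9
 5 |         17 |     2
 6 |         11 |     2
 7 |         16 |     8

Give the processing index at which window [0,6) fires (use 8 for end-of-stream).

1

i=0 t=5 v=8: → [0,6); WM=−∞
i=1 t=8 v=3: → [6,12); WM=6; [0,6) fires=1
i=2 t=9 v=3: → [6,12); WM=6
i=3 t=13 v=3: → [12,18); WM=11
i=4 t=16 v=9: → [12,18); WM=11
i=5 t=17 v=2: → [12,18); WM=15; [6,12) fires=1
i=6 t=11 v=2: DROP (t<15-0); WM=15
i=7 t=16 v=8: → [12,18); WM=15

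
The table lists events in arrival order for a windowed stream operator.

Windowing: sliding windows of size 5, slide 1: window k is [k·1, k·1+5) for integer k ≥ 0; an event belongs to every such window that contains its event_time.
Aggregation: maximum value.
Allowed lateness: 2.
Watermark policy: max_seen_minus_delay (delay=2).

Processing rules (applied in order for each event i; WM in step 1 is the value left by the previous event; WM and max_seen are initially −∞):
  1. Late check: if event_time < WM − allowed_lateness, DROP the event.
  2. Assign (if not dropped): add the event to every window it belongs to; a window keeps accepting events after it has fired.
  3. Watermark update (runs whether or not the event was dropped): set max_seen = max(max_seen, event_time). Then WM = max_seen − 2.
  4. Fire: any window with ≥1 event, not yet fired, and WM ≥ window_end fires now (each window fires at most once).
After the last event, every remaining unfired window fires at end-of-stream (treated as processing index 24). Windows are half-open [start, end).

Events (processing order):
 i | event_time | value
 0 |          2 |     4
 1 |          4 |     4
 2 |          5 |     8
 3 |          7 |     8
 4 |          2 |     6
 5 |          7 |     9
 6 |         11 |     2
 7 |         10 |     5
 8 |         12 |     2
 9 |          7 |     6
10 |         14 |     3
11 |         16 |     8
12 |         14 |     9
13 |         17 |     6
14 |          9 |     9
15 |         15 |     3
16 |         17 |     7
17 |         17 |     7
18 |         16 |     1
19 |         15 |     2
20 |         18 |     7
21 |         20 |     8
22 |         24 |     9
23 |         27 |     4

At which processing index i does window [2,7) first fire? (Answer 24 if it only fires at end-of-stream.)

i=0 t=2 v=4: → [2,7),[1,6),[0,5); WM=0
i=1 t=4 v=4: → [4,9),[3,8),[2,7),[1,6),[0,5); WM=2
i=2 t=5 v=8: → [5,10),[4,9),[3,8),[2,7),[1,6); WM=3
i=3 t=7 v=8: → [7,12),[6,11),[5,10),[4,9),[3,8); WM=5; [0,5) fires=4
i=4 t=2 v=6: DROP (t<5-2); WM=5
i=5 t=7 v=9: → [7,12),[6,11),[5,10),[4,9),[3,8); WM=5
i=6 t=11 v=2: → [11,16),[10,15),[9,14),[8,13),[7,12); WM=9; [1,6) fires=8 [2,7) fires=8 [3,8) fires=9 [4,9) fires=9
i=7 t=10 v=5: → [10,15),[9,14),[8,13),[7,12),[6,11); WM=9
i=8 t=12 v=2: → [12,17),[11,16),[10,15),[9,14),[8,13); WM=10; [5,10) fires=9
i=9 t=7 v=6: DROP (t<10-2); WM=10
i=10 t=14 v=3: → [14,19),[13,18),[12,17),[11,16),[10,15); WM=12; [6,11) fires=9 [7,12) fires=9
i=11 t=16 v=8: → [16,21),[15,20),[14,19),[13,18),[12,17); WM=14; [8,13) fires=5 [9,14) fires=5
i=12 t=14 v=9: → [14,19),[13,18),[12,17),[11,16),[10,15); WM=14
i=13 t=17 v=6: → [17,22),[16,21),[15,20),[14,19),[13,18); WM=15; [10,15) fires=9
i=14 t=9 v=9: DROP (t<15-2); WM=15
i=15 t=15 v=3: → [15,20),[14,19),[13,18),[12,17),[11,16); WM=15
i=16 t=17 v=7: → [17,22),[16,21),[15,20),[14,19),[13,18); WM=15
i=17 t=17 v=7: → [17,22),[16,21),[15,20),[14,19),[13,18); WM=15
i=18 t=16 v=1: → [16,21),[15,20),[14,19),[13,18),[12,17); WM=15
i=19 t=15 v=2: → [15,20),[14,19),[13,18),[12,17),[11,16); WM=15
i=20 t=18 v=7: → [18,23),[17,22),[16,21),[15,20),[14,19); WM=16; [11,16) fires=9
i=21 t=20 v=8: → [20,25),[19,24),[18,23),[17,22),[16,21); WM=18; [12,17) fires=9 [13,18) fires=9
i=22 t=24 v=9: → [24,29),[23,28),[22,27),[21,26),[20,25); WM=22; [14,19) fires=9 [15,20) fires=8 [16,21) fires=8 [17,22) fires=8
i=23 t=27 v=4: → [27,32),[26,31),[25,30),[24,29),[23,28); WM=25; [18,23) fires=8 [19,24) fires=8 [20,25) fires=9

6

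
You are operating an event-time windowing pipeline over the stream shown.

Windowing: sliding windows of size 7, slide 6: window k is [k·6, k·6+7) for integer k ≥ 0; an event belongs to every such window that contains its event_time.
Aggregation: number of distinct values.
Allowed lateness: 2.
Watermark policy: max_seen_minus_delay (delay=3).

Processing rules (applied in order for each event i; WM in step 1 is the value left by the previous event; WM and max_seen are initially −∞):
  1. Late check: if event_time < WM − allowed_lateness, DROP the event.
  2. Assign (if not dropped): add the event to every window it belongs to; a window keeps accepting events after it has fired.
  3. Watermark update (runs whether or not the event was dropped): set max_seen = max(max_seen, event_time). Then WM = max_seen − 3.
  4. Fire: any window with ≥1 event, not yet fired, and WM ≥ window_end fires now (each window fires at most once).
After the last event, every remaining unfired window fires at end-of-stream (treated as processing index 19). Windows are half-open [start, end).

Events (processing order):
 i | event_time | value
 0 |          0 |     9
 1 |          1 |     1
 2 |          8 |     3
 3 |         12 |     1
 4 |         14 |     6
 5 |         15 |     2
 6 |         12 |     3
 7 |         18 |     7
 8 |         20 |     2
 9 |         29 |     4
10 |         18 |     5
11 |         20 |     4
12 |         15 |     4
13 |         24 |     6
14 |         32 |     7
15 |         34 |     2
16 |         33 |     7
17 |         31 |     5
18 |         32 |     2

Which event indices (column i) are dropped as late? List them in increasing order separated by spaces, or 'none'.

i=0 t=0 v=9: → [0,7); WM=-3
i=1 t=1 v=1: → [0,7); WM=-2
i=2 t=8 v=3: → [6,13); WM=5
i=3 t=12 v=1: → [12,19),[6,13); WM=9; [0,7) fires=2
i=4 t=14 v=6: → [12,19); WM=11
i=5 t=15 v=2: → [12,19); WM=12
i=6 t=12 v=3: → [12,19),[6,13); WM=12
i=7 t=18 v=7: → [18,25),[12,19); WM=15; [6,13) fires=2
i=8 t=20 v=2: → [18,25); WM=17
i=9 t=29 v=4: → [24,31); WM=26; [12,19) fires=5 [18,25) fires=2
i=10 t=18 v=5: DROP (t<26-2); WM=26
i=11 t=20 v=4: DROP (t<26-2); WM=26
i=12 t=15 v=4: DROP (t<26-2); WM=26
i=13 t=24 v=6: → [24,31),[18,25); WM=26
i=14 t=32 v=7: → [30,37); WM=29
i=15 t=34 v=2: → [30,37); WM=31; [24,31) fires=2
i=16 t=33 v=7: → [30,37); WM=31
i=17 t=31 v=5: → [30,37); WM=31
i=18 t=32 v=2: → [30,37); WM=31

10 11 12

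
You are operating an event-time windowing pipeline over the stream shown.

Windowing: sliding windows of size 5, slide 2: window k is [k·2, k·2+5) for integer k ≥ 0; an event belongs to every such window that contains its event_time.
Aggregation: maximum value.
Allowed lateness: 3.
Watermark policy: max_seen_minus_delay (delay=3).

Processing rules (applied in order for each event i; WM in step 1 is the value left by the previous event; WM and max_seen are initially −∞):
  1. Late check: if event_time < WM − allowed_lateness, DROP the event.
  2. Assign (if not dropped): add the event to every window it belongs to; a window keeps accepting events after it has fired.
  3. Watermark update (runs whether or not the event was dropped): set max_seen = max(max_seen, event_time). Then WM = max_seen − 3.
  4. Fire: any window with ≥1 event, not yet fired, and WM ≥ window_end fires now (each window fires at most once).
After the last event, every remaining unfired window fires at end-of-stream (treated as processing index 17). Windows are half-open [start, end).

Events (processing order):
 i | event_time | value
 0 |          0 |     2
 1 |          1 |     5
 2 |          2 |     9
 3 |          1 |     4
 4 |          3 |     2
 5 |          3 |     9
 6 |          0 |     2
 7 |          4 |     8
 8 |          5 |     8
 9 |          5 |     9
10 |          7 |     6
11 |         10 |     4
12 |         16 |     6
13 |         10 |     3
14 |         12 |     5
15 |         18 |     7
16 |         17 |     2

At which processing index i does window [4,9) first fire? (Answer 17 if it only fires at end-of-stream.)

i=0 t=0 v=2: → [0,5); WM=-3
i=1 t=1 v=5: → [0,5); WM=-2
i=2 t=2 v=9: → [2,7),[0,5); WM=-1
i=3 t=1 v=4: → [0,5); WM=-1
i=4 t=3 v=2: → [2,7),[0,5); WM=0
i=5 t=3 v=9: → [2,7),[0,5); WM=0
i=6 t=0 v=2: → [0,5); WM=0
i=7 t=4 v=8: → [4,9),[2,7),[0,5); WM=1
i=8 t=5 v=8: → [4,9),[2,7); WM=2
i=9 t=5 v=9: → [4,9),[2,7); WM=2
i=10 t=7 v=6: → [6,11),[4,9); WM=4
i=11 t=10 v=4: → [10,15),[8,13),[6,11); WM=7; [0,5) fires=9 [2,7) fires=9
i=12 t=16 v=6: → [16,21),[14,19),[12,17); WM=13; [4,9) fires=9 [6,11) fires=6 [8,13) fires=4
i=13 t=10 v=3: → [10,15),[8,13),[6,11); WM=13
i=14 t=12 v=5: → [12,17),[10,15),[8,13); WM=13
i=15 t=18 v=7: → [18,23),[16,21),[14,19); WM=15; [10,15) fires=5
i=16 t=17 v=2: → [16,21),[14,19); WM=15

12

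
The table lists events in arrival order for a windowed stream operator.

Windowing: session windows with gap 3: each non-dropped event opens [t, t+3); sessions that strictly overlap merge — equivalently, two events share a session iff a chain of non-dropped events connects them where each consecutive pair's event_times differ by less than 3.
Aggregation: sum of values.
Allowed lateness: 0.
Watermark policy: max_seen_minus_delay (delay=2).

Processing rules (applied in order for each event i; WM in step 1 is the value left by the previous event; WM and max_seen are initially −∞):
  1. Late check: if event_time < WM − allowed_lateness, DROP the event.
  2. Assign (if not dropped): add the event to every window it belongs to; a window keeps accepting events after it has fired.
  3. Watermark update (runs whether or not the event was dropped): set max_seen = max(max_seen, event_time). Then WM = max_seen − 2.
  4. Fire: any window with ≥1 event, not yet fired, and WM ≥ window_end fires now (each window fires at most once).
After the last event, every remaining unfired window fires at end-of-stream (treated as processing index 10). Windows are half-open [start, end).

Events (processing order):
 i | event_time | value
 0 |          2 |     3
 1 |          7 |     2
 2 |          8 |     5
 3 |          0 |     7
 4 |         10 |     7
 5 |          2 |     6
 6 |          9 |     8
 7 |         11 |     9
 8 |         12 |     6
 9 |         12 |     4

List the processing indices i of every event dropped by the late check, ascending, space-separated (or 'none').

3 5

i=0 t=2 v=3: → [2,5); WM=0
i=1 t=7 v=2: → [7,10); WM=5
i=2 t=8 v=5: → [7,11); WM=6
i=3 t=0 v=7: DROP (t<6-0); WM=6
i=4 t=10 v=7: → [7,13); WM=8
i=5 t=2 v=6: DROP (t<8-0); WM=8
i=6 t=9 v=8: → [7,13); WM=8
i=7 t=11 v=9: → [7,14); WM=9
i=8 t=12 v=6: → [7,15); WM=10
i=9 t=12 v=4: → [7,15); WM=10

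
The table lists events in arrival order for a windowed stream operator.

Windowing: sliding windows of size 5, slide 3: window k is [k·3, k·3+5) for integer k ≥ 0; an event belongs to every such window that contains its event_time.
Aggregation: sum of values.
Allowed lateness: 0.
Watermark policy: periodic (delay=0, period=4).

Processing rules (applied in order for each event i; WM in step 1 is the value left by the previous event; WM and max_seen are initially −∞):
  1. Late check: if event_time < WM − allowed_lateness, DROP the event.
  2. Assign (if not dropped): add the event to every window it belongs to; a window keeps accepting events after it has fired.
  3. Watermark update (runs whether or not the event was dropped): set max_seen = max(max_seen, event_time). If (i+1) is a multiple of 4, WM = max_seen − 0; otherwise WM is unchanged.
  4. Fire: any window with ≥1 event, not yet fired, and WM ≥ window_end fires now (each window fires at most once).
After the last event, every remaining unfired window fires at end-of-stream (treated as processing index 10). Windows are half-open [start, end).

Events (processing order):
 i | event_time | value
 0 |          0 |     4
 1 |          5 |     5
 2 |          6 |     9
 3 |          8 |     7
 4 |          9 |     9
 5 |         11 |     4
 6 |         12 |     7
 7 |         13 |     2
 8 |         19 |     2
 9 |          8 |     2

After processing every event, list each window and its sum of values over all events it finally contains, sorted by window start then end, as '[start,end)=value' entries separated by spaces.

i=0 t=0 v=4: → [0,5); WM=−∞
i=1 t=5 v=5: → [3,8); WM=−∞
i=2 t=6 v=9: → [6,11),[3,8); WM=−∞
i=3 t=8 v=7: → [6,11); WM=8; [0,5) fires=4 [3,8) fires=14
i=4 t=9 v=9: → [9,14),[6,11); WM=8
i=5 t=11 v=4: → [9,14); WM=8
i=6 t=12 v=7: → [12,17),[9,14); WM=8
i=7 t=13 v=2: → [12,17),[9,14); WM=13; [6,11) fires=25
i=8 t=19 v=2: → [18,23),[15,20); WM=13
i=9 t=8 v=2: DROP (t<13-0); WM=13

[0,5)=4 [3,8)=14 [6,11)=25 [9,14)=22 [12,17)=9 [15,20)=2 [18,23)=2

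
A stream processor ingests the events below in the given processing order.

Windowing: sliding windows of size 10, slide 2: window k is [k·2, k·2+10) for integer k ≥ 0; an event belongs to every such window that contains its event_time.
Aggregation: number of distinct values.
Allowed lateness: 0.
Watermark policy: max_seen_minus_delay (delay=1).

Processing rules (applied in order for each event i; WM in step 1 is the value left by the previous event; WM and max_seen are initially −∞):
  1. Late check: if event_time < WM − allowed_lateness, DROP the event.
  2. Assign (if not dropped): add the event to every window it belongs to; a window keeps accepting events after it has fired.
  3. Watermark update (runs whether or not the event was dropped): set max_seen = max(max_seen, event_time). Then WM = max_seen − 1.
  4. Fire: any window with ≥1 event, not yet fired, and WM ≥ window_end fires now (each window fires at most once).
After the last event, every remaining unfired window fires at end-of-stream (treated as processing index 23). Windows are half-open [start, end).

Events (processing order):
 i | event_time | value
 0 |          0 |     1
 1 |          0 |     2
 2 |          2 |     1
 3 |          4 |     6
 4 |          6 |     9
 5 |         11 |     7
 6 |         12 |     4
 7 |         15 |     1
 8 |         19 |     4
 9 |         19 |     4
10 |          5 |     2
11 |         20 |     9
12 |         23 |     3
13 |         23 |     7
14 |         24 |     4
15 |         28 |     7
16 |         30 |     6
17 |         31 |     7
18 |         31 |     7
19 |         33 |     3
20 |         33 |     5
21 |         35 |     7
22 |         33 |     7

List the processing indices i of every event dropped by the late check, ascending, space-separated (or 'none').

i=0 t=0 v=1: → [0,10); WM=-1
i=1 t=0 v=2: → [0,10); WM=-1
i=2 t=2 v=1: → [2,12),[0,10); WM=1
i=3 t=4 v=6: → [4,14),[2,12),[0,10); WM=3
i=4 t=6 v=9: → [6,16),[4,14),[2,12),[0,10); WM=5
i=5 t=11 v=7: → [10,20),[8,18),[6,16),[4,14),[2,12); WM=10; [0,10) fires=4
i=6 t=12 v=4: → [12,22),[10,20),[8,18),[6,16),[4,14); WM=11
i=7 t=15 v=1: → [14,24),[12,22),[10,20),[8,18),[6,16); WM=14; [2,12) fires=4 [4,14) fires=4
i=8 t=19 v=4: → [18,28),[16,26),[14,24),[12,22),[10,20); WM=18; [6,16) fires=4 [8,18) fires=3
i=9 t=19 v=4: → [18,28),[16,26),[14,24),[12,22),[10,20); WM=18
i=10 t=5 v=2: DROP (t<18-0); WM=18
i=11 t=20 v=9: → [20,30),[18,28),[16,26),[14,24),[12,22); WM=19
i=12 t=23 v=3: → [22,32),[20,30),[18,28),[16,26),[14,24); WM=22; [10,20) fires=3 [12,22) fires=3
i=13 t=23 v=7: → [22,32),[20,30),[18,28),[16,26),[14,24); WM=22
i=14 t=24 v=4: → [24,34),[22,32),[20,30),[18,28),[16,26); WM=23
i=15 t=28 v=7: → [28,38),[26,36),[24,34),[22,32),[20,30); WM=27; [14,24) fires=5 [16,26) fires=4
i=16 t=30 v=6: → [30,40),[28,38),[26,36),[24,34),[22,32); WM=29; [18,28) fires=4
i=17 t=31 v=7: → [30,40),[28,38),[26,36),[24,34),[22,32); WM=30; [20,30) fires=4
i=18 t=31 v=7: → [30,40),[28,38),[26,36),[24,34),[22,32); WM=30
i=19 t=33 v=3: → [32,42),[30,40),[28,38),[26,36),[24,34); WM=32; [22,32) fires=4
i=20 t=33 v=5: → [32,42),[30,40),[28,38),[26,36),[24,34); WM=32
i=21 t=35 v=7: → [34,44),[32,42),[30,40),[28,38),[26,36); WM=34; [24,34) fires=5
i=22 t=33 v=7: DROP (t<34-0); WM=34

10 22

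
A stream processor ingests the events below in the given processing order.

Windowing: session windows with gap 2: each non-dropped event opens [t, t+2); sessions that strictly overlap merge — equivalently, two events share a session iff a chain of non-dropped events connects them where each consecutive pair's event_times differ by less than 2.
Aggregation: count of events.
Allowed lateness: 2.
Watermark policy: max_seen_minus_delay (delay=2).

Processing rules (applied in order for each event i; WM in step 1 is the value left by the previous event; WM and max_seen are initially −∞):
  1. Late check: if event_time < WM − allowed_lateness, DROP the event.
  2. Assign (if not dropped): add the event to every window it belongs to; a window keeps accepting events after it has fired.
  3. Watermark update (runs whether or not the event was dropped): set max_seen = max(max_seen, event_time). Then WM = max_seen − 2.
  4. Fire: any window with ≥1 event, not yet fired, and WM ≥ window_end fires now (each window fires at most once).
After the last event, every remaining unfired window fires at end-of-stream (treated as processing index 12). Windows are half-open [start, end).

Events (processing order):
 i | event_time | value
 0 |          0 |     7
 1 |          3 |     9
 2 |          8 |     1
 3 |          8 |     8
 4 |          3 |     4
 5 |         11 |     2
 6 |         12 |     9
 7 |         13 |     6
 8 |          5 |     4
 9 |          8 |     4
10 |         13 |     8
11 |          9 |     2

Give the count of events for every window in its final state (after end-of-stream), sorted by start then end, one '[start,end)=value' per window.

[0,2)=1 [3,5)=1 [8,11)=3 [11,15)=4

i=0 t=0 v=7: → [0,2); WM=-2
i=1 t=3 v=9: → [3,5); WM=1
i=2 t=8 v=1: → [8,10); WM=6
i=3 t=8 v=8: → [8,10); WM=6
i=4 t=3 v=4: DROP (t<6-2); WM=6
i=5 t=11 v=2: → [11,13); WM=9
i=6 t=12 v=9: → [11,14); WM=10
i=7 t=13 v=6: → [11,15); WM=11
i=8 t=5 v=4: DROP (t<11-2); WM=11
i=9 t=8 v=4: DROP (t<11-2); WM=11
i=10 t=13 v=8: → [11,15); WM=11
i=11 t=9 v=2: → [8,11); WM=11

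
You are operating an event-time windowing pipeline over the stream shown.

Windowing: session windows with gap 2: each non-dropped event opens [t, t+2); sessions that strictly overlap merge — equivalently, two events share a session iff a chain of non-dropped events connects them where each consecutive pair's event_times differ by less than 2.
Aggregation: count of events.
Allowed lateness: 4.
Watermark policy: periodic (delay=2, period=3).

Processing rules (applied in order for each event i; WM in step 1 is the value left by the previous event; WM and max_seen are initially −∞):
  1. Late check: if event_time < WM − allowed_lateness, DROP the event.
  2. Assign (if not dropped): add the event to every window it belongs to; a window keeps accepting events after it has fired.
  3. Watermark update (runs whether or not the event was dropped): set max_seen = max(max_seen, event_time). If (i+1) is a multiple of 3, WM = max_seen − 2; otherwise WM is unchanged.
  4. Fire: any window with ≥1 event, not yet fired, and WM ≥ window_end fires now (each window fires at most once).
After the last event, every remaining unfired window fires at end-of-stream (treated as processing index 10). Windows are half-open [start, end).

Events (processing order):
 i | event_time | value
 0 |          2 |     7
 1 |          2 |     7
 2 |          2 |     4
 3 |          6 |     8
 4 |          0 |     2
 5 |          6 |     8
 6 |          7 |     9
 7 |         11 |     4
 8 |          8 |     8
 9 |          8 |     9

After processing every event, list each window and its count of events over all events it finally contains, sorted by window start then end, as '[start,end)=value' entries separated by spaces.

i=0 t=2 v=7: → [2,4); WM=−∞
i=1 t=2 v=7: → [2,4); WM=−∞
i=2 t=2 v=4: → [2,4); WM=0
i=3 t=6 v=8: → [6,8); WM=0
i=4 t=0 v=2: → [0,2); WM=0
i=5 t=6 v=8: → [6,8); WM=4
i=6 t=7 v=9: → [6,9); WM=4
i=7 t=11 v=4: → [11,13); WM=4
i=8 t=8 v=8: → [6,10); WM=9
i=9 t=8 v=9: → [6,10); WM=9

[0,2)=1 [2,4)=3 [6,10)=5 [11,13)=1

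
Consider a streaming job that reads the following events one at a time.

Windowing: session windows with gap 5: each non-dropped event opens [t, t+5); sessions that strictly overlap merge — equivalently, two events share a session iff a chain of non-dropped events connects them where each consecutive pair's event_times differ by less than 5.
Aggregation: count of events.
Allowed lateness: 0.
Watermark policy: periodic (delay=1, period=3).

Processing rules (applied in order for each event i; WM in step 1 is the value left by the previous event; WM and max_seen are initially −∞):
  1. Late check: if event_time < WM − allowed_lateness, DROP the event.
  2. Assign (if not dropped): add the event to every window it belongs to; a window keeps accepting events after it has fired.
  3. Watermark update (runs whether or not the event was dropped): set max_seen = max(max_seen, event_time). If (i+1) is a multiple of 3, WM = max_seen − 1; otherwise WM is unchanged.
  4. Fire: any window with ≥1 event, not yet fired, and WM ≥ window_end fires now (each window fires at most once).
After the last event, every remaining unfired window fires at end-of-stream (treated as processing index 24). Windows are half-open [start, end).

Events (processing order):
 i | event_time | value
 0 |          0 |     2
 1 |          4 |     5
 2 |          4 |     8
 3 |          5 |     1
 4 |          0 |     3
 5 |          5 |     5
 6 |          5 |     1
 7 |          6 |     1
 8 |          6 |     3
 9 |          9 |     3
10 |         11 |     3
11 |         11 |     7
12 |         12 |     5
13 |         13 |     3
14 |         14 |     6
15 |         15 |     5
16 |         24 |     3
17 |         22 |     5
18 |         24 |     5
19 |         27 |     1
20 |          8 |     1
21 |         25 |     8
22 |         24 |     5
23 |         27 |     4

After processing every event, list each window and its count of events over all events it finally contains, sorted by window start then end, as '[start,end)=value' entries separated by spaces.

i=0 t=0 v=2: → [0,5); WM=−∞
i=1 t=4 v=5: → [0,9); WM=−∞
i=2 t=4 v=8: → [0,9); WM=3
i=3 t=5 v=1: → [0,10); WM=3
i=4 t=0 v=3: DROP (t<3-0); WM=3
i=5 t=5 v=5: → [0,10); WM=4
i=6 t=5 v=1: → [0,10); WM=4
i=7 t=6 v=1: → [0,11); WM=4
i=8 t=6 v=3: → [0,11); WM=5
i=9 t=9 v=3: → [0,14); WM=5
i=10 t=11 v=3: → [0,16); WM=5
i=11 t=11 v=7: → [0,16); WM=10
i=12 t=12 v=5: → [0,17); WM=10
i=13 t=13 v=3: → [0,18); WM=10
i=14 t=14 v=6: → [0,19); WM=13
i=15 t=15 v=5: → [0,20); WM=13
i=16 t=24 v=3: → [24,29); WM=13
i=17 t=22 v=5: → [22,29); WM=23
i=18 t=24 v=5: → [22,29); WM=23
i=19 t=27 v=1: → [22,32); WM=23
i=20 t=8 v=1: DROP (t<23-0); WM=26
i=21 t=25 v=8: DROP (t<26-0); WM=26
i=22 t=24 v=5: DROP (t<26-0); WM=26
i=23 t=27 v=4: → [22,32); WM=26

[0,20)=15 [22,32)=5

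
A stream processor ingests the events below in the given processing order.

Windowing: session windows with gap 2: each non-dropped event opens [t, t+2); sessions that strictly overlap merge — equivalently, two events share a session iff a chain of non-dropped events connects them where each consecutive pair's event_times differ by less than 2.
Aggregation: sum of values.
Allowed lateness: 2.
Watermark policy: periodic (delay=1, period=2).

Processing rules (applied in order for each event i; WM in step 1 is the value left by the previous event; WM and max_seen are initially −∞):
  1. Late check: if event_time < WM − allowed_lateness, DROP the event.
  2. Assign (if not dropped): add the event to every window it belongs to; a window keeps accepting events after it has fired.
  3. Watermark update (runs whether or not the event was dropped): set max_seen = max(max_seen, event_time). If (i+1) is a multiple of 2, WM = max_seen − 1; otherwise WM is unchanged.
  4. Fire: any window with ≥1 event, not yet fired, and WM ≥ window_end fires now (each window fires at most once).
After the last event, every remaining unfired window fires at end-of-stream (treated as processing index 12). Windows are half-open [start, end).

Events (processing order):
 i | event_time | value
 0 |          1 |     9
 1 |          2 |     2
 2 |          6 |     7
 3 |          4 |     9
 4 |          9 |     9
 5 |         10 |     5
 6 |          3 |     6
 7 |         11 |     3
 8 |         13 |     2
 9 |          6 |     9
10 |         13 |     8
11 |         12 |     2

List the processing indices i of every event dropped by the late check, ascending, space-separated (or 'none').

i=0 t=1 v=9: → [1,3); WM=−∞
i=1 t=2 v=2: → [1,4); WM=1
i=2 t=6 v=7: → [6,8); WM=1
i=3 t=4 v=9: → [4,6); WM=5
i=4 t=9 v=9: → [9,11); WM=5
i=5 t=10 v=5: → [9,12); WM=9
i=6 t=3 v=6: DROP (t<9-2); WM=9
i=7 t=11 v=3: → [9,13); WM=10
i=8 t=13 v=2: → [13,15); WM=10
i=9 t=6 v=9: DROP (t<10-2); WM=12
i=10 t=13 v=8: → [13,15); WM=12
i=11 t=12 v=2: → [9,15); WM=12

6 9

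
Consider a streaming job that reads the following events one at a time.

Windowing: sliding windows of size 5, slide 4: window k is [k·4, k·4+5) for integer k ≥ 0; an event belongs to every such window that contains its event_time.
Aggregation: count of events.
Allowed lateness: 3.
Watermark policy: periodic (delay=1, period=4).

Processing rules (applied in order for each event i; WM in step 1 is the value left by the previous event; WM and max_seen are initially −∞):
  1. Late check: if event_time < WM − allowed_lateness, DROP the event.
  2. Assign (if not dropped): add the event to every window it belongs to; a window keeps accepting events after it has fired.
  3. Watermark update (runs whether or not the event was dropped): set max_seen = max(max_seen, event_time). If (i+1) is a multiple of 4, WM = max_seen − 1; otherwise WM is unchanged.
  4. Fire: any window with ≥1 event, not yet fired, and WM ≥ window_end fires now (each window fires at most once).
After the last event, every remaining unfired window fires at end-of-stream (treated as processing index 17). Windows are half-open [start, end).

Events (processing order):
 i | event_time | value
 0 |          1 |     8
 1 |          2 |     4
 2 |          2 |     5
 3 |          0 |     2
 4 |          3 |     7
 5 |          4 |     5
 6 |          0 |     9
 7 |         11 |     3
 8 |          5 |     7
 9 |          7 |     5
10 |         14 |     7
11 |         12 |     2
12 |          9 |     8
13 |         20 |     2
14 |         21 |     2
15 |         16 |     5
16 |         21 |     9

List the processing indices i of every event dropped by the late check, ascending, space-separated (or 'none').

8 12

i=0 t=1 v=8: → [0,5); WM=−∞
i=1 t=2 v=4: → [0,5); WM=−∞
i=2 t=2 v=5: → [0,5); WM=−∞
i=3 t=0 v=2: → [0,5); WM=1
i=4 t=3 v=7: → [0,5); WM=1
i=5 t=4 v=5: → [4,9),[0,5); WM=1
i=6 t=0 v=9: → [0,5); WM=1
i=7 t=11 v=3: → [8,13); WM=10; [0,5) fires=7 [4,9) fires=1
i=8 t=5 v=7: DROP (t<10-3); WM=10
i=9 t=7 v=5: → [4,9); WM=10
i=10 t=14 v=7: → [12,17); WM=10
i=11 t=12 v=2: → [12,17),[8,13); WM=13; [8,13) fires=2
i=12 t=9 v=8: DROP (t<13-3); WM=13
i=13 t=20 v=2: → [20,25),[16,21); WM=13
i=14 t=21 v=2: → [20,25); WM=13
i=15 t=16 v=5: → [16,21),[12,17); WM=20; [12,17) fires=3
i=16 t=21 v=9: → [20,25); WM=20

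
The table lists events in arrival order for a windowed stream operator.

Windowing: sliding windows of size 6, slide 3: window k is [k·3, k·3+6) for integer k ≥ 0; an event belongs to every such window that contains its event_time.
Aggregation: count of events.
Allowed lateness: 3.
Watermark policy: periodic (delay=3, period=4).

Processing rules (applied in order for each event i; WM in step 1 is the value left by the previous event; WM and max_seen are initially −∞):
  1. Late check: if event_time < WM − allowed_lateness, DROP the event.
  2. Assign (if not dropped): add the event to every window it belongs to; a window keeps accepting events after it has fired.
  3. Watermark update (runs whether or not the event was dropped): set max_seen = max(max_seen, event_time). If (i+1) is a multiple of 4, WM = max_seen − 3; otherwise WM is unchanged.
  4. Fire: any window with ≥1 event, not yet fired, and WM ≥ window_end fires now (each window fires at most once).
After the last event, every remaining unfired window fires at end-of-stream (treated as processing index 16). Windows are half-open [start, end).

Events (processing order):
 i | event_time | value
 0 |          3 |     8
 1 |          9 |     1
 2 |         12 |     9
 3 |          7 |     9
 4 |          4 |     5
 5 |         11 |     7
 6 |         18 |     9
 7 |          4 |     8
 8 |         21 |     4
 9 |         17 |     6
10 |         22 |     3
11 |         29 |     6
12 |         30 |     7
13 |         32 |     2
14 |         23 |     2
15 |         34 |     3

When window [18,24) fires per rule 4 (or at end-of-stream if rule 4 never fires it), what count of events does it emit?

3

i=0 t=3 v=8: → [3,9),[0,6); WM=−∞
i=1 t=9 v=1: → [9,15),[6,12); WM=−∞
i=2 t=12 v=9: → [12,18),[9,15); WM=−∞
i=3 t=7 v=9: → [6,12),[3,9); WM=9; [0,6) fires=1 [3,9) fires=2
i=4 t=4 v=5: DROP (t<9-3); WM=9
i=5 t=11 v=7: → [9,15),[6,12); WM=9
i=6 t=18 v=9: → [18,24),[15,21); WM=9
i=7 t=4 v=8: DROP (t<9-3); WM=15; [6,12) fires=3 [9,15) fires=3
i=8 t=21 v=4: → [21,27),[18,24); WM=15
i=9 t=17 v=6: → [15,21),[12,18); WM=15
i=10 t=22 v=3: → [21,27),[18,24); WM=15
i=11 t=29 v=6: → [27,33),[24,30); WM=26; [12,18) fires=2 [15,21) fires=2 [18,24) fires=3
i=12 t=30 v=7: → [30,36),[27,33); WM=26
i=13 t=32 v=2: → [30,36),[27,33); WM=26
i=14 t=23 v=2: → [21,27),[18,24); WM=26
i=15 t=34 v=3: → [33,39),[30,36); WM=31; [21,27) fires=3 [24,30) fires=1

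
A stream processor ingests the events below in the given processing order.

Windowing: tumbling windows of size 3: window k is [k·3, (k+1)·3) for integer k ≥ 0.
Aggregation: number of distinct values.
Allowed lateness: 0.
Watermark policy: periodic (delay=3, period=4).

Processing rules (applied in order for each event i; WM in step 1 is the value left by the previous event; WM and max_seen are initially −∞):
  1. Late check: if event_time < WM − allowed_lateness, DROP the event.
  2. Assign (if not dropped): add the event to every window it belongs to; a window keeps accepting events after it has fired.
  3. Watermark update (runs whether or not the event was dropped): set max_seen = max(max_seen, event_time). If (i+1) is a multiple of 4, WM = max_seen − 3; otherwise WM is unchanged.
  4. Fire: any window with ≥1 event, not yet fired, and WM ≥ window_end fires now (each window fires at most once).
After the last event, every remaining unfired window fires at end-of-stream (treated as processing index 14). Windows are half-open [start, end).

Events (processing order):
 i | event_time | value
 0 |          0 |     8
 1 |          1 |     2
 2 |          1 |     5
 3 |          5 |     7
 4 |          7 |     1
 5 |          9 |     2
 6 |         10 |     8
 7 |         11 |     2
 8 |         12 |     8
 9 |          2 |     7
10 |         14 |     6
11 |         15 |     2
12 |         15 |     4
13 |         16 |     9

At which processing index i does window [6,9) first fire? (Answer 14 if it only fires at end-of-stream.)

i=0 t=0 v=8: → [0,3); WM=−∞
i=1 t=1 v=2: → [0,3); WM=−∞
i=2 t=1 v=5: → [0,3); WM=−∞
i=3 t=5 v=7: → [3,6); WM=2
i=4 t=7 v=1: → [6,9); WM=2
i=5 t=9 v=2: → [9,12); WM=2
i=6 t=10 v=8: → [9,12); WM=2
i=7 t=11 v=2: → [9,12); WM=8; [0,3) fires=3 [3,6) fires=1
i=8 t=12 v=8: → [12,15); WM=8
i=9 t=2 v=7: DROP (t<8-0); WM=8
i=10 t=14 v=6: → [12,15); WM=8
i=11 t=15 v=2: → [15,18); WM=12; [6,9) fires=1 [9,12) fires=2
i=12 t=15 v=4: → [15,18); WM=12
i=13 t=16 v=9: → [15,18); WM=12

11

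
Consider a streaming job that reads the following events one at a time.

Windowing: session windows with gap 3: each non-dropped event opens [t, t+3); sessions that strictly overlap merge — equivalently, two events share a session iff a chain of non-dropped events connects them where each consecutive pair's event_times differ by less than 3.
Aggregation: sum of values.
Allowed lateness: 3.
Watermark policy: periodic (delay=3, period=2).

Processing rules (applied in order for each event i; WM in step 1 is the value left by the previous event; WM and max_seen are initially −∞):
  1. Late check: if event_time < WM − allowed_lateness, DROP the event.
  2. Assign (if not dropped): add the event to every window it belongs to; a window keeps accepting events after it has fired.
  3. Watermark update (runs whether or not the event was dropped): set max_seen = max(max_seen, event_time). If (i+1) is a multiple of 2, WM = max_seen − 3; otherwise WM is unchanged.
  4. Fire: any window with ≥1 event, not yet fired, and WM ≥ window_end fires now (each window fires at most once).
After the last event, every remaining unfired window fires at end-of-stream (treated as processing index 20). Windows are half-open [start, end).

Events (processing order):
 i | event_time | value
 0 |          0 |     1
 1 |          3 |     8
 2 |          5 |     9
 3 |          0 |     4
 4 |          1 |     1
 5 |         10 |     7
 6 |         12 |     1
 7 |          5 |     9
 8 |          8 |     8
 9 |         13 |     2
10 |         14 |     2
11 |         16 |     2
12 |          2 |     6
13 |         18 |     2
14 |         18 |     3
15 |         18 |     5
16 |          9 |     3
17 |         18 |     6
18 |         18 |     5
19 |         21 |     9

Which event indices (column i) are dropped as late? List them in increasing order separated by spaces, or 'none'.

12 16

i=0 t=0 v=1: → [0,3); WM=−∞
i=1 t=3 v=8: → [3,6); WM=0
i=2 t=5 v=9: → [3,8); WM=0
i=3 t=0 v=4: → [0,3); WM=2
i=4 t=1 v=1: → [0,8); WM=2
i=5 t=10 v=7: → [10,13); WM=7
i=6 t=12 v=1: → [10,15); WM=7
i=7 t=5 v=9: → [0,8); WM=9
i=8 t=8 v=8: → [8,15); WM=9
i=9 t=13 v=2: → [8,16); WM=10
i=10 t=14 v=2: → [8,17); WM=10
i=11 t=16 v=2: → [8,19); WM=13
i=12 t=2 v=6: DROP (t<13-3); WM=13
i=13 t=18 v=2: → [8,21); WM=15
i=14 t=18 v=3: → [8,21); WM=15
i=15 t=18 v=5: → [8,21); WM=15
i=16 t=9 v=3: DROP (t<15-3); WM=15
i=17 t=18 v=6: → [8,21); WM=15
i=18 t=18 v=5: → [8,21); WM=15
i=19 t=21 v=9: → [21,24); WM=18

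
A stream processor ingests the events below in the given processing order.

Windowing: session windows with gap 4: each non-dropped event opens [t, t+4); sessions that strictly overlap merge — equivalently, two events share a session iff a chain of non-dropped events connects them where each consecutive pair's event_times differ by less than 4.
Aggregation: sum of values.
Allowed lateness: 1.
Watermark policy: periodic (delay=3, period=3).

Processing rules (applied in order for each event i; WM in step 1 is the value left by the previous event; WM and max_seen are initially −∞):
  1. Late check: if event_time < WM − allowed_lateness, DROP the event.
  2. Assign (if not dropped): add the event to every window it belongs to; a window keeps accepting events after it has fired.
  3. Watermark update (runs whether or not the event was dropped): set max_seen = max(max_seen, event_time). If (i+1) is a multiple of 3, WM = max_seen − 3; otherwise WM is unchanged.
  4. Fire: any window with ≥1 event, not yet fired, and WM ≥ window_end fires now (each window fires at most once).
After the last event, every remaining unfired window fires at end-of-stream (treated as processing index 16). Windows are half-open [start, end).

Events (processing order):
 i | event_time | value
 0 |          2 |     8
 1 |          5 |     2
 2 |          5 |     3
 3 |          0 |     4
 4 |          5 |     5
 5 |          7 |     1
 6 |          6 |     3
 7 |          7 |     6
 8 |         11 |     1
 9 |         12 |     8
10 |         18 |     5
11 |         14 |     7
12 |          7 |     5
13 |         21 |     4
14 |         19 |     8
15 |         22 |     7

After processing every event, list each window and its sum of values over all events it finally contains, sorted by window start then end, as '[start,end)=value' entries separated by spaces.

i=0 t=2 v=8: → [2,6); WM=−∞
i=1 t=5 v=2: → [2,9); WM=−∞
i=2 t=5 v=3: → [2,9); WM=2
i=3 t=0 v=4: DROP (t<2-1); WM=2
i=4 t=5 v=5: → [2,9); WM=2
i=5 t=7 v=1: → [2,11); WM=4
i=6 t=6 v=3: → [2,11); WM=4
i=7 t=7 v=6: → [2,11); WM=4
i=8 t=11 v=1: → [11,15); WM=8
i=9 t=12 v=8: → [11,16); WM=8
i=10 t=18 v=5: → [18,22); WM=8
i=11 t=14 v=7: → [11,18); WM=15
i=12 t=7 v=5: DROP (t<15-1); WM=15
i=13 t=21 v=4: → [18,25); WM=15
i=14 t=19 v=8: → [18,25); WM=18
i=15 t=22 v=7: → [18,26); WM=18

[2,11)=28 [11,18)=16 [18,26)=24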